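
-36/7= -5.14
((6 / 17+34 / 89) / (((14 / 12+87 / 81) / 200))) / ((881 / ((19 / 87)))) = 76060800 / 4677332077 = 0.02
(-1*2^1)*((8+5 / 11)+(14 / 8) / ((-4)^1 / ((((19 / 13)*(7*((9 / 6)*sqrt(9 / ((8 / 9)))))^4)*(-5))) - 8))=-351413962352349 / 21334548970064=-16.47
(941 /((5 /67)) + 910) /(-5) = -67597 /25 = -2703.88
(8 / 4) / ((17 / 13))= 26 / 17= 1.53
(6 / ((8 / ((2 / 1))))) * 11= 33 / 2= 16.50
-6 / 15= -2 / 5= -0.40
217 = 217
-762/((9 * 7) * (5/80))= -4064/21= -193.52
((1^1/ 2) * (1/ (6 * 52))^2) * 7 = 7/ 194688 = 0.00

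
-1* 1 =-1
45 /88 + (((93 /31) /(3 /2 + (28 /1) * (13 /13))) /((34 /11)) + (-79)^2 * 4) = 2203470535 /88264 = 24964.54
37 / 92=0.40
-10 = -10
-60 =-60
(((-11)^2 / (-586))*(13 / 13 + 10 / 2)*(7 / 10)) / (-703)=2541 / 2059790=0.00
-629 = -629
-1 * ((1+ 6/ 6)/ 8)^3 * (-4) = 0.06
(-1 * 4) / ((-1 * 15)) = 4 / 15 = 0.27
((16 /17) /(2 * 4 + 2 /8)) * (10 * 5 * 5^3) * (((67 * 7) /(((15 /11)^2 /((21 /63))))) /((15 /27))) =16508800 /153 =107900.65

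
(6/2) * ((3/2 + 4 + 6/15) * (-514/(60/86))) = -652009/50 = -13040.18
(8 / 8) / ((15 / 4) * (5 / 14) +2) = 56 / 187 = 0.30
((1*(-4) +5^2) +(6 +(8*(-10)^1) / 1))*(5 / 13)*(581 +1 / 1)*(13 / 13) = -154230 / 13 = -11863.85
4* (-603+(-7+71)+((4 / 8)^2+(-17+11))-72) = -2467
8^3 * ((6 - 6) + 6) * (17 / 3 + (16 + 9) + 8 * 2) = 143360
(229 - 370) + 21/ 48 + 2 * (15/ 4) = -2129/ 16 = -133.06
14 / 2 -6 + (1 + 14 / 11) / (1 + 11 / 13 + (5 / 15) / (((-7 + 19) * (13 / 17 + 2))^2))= 562116959 / 251973359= 2.23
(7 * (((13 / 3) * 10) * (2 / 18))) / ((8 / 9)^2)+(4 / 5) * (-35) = 469 / 32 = 14.66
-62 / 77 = -0.81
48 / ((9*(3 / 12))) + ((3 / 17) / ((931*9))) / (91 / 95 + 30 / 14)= 15704197 / 736134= 21.33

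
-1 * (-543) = 543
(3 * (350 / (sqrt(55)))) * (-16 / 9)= -251.70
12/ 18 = 2/ 3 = 0.67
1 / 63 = 0.02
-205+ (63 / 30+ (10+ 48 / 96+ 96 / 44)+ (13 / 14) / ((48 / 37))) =-7004009 / 36960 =-189.50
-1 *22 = -22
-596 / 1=-596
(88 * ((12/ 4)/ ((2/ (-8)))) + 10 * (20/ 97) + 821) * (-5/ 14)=112975/ 1358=83.19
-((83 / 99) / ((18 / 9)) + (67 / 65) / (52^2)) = -7300673 / 17400240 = -0.42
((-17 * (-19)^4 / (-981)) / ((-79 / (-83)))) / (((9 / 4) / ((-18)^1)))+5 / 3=-1470934283 / 77499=-18980.04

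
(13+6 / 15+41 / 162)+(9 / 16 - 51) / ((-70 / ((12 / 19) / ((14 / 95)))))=5315633 / 317520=16.74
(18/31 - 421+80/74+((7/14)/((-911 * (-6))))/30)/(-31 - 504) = 157742527613/201251014200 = 0.78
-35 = -35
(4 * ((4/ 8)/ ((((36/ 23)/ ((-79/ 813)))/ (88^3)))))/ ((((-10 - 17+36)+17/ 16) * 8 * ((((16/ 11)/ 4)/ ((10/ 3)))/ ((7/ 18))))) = -740248960/ 197559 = -3746.98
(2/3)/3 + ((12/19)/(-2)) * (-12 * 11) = 7166/171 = 41.91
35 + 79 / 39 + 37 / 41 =37.93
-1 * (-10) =10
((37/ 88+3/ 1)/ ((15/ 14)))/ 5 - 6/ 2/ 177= 121013/ 194700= 0.62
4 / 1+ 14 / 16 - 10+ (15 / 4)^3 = 47.61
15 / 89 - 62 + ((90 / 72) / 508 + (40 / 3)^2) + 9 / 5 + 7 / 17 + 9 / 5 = 16596387497 / 138348720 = 119.96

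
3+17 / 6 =35 / 6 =5.83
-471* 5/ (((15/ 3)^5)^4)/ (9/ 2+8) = -942/ 476837158203125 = -0.00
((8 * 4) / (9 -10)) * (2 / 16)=-4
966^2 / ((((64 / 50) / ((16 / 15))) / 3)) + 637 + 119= 2333646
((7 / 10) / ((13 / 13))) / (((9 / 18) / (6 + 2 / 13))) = 112 / 13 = 8.62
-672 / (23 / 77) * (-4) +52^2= 269168 / 23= 11702.96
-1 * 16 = -16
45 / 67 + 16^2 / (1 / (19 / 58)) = 84.53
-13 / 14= -0.93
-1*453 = -453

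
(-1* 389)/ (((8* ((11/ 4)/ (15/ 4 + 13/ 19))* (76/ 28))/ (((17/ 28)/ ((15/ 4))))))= -2228581/ 476520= -4.68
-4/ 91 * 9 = -36/ 91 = -0.40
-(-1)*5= 5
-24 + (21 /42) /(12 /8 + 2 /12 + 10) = -1677 /70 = -23.96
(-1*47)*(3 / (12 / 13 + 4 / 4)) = -1833 / 25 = -73.32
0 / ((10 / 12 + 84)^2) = 0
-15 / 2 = -7.50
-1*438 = -438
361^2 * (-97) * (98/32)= -619415713/16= -38713482.06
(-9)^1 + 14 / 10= -38 / 5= -7.60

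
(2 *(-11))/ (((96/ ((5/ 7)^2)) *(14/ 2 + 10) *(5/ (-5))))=275/ 39984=0.01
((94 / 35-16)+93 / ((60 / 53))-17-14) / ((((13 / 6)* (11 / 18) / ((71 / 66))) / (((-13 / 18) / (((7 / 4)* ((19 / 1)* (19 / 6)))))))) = -2256522 / 10701845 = -0.21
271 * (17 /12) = 383.92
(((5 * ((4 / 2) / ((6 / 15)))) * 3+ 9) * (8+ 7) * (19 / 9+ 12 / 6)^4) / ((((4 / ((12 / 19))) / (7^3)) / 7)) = 629980478540 / 4617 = 136448013.55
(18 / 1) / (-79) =-18 / 79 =-0.23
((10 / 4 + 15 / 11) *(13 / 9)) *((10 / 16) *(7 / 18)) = 38675 / 28512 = 1.36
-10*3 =-30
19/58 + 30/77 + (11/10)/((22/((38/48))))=811147/1071840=0.76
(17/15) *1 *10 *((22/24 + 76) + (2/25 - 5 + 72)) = 734383/450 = 1631.96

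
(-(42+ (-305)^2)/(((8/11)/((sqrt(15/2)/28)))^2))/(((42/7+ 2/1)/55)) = -9290413275/802816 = -11572.28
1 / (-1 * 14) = -1 / 14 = -0.07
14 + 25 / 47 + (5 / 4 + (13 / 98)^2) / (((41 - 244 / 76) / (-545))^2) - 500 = -25808352474391 / 116350673656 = -221.82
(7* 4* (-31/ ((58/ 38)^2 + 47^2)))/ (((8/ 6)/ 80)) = -1880088/ 79829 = -23.55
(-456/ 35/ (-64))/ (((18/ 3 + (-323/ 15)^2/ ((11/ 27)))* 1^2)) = 1045/ 5873224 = 0.00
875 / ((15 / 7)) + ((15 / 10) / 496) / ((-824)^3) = 679875507404791 / 1665001242624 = 408.33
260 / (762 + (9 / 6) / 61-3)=31720 / 92601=0.34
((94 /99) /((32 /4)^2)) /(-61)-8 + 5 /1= -579791 /193248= -3.00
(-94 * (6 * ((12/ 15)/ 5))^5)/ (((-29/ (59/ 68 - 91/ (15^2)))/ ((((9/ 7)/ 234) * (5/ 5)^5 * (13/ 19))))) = 0.00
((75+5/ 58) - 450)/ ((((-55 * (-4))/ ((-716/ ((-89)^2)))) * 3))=778471/ 15160794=0.05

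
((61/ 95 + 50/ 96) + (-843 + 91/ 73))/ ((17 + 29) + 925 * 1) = -279815761/ 323226480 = -0.87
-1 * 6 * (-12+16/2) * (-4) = -96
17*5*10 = 850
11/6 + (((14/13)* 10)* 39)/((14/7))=1271/6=211.83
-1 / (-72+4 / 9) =9 / 644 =0.01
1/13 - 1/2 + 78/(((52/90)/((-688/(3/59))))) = -47492651/26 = -1826640.42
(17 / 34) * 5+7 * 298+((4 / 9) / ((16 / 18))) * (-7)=2085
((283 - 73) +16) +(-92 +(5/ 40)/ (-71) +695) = 470871/ 568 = 829.00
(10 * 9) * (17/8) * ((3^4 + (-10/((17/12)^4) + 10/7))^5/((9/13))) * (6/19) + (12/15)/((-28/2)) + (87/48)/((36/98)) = 31319524116064179277750297571087543976086213/109934954070690856345078908886560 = 284891410387.32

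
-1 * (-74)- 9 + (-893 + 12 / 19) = -15720 / 19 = -827.37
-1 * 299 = -299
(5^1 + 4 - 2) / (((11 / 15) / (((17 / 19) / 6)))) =595 / 418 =1.42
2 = 2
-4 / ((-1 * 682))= 2 / 341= 0.01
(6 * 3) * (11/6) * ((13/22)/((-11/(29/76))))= -1131/1672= -0.68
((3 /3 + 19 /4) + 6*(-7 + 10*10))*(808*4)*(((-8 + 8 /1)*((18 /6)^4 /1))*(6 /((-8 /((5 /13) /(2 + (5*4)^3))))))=0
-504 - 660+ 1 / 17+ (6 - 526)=-28627 / 17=-1683.94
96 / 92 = 24 / 23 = 1.04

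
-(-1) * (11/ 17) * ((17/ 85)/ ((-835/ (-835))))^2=11/ 425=0.03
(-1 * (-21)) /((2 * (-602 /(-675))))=11.77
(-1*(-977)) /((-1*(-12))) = 977 /12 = 81.42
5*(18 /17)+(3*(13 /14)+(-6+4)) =1447 /238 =6.08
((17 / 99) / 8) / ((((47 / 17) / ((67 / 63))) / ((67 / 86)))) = 1297321 / 201679632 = 0.01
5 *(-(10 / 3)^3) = -5000 / 27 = -185.19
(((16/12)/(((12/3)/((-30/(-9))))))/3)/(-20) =-1/54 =-0.02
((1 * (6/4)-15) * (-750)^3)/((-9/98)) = -62015625000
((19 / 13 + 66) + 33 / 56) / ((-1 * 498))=-49541 / 362544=-0.14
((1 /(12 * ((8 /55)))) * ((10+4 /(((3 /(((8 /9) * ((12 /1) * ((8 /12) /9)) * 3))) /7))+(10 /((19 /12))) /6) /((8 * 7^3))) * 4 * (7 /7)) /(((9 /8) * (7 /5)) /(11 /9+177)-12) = -57453275 /24864719607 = -0.00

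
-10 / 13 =-0.77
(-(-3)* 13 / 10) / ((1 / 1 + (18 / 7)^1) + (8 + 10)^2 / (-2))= -273 / 11090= -0.02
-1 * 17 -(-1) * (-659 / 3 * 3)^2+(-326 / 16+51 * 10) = 3478029 / 8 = 434753.62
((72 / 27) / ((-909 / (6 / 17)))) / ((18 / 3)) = -8 / 46359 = -0.00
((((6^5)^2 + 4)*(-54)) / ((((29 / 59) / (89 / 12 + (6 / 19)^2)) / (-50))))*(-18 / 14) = -3209845036528.74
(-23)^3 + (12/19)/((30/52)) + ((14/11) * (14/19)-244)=-12967371/1045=-12408.97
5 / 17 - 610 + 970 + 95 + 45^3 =1556865 / 17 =91580.29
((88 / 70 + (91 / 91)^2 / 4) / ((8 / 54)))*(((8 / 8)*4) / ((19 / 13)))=74061 / 2660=27.84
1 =1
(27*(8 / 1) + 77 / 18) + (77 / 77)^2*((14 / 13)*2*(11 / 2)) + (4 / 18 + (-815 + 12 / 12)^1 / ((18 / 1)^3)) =8802487 / 37908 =232.21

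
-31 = -31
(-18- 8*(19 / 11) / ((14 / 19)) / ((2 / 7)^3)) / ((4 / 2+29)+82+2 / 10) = -90425 / 12452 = -7.26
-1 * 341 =-341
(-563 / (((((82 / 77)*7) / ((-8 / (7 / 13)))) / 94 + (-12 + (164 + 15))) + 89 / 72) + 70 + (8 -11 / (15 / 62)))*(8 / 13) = 28512721184 / 1587473355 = 17.96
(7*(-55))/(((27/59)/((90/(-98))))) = 16225/21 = 772.62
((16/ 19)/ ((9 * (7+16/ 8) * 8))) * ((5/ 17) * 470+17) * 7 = 36946/ 26163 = 1.41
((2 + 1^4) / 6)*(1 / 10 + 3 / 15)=3 / 20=0.15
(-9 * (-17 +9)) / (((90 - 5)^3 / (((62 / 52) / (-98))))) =-558 / 391197625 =-0.00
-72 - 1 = -73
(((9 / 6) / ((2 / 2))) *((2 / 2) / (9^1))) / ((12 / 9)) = 1 / 8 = 0.12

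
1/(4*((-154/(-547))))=547/616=0.89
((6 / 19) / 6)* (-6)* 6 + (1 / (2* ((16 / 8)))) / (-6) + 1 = -427 / 456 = -0.94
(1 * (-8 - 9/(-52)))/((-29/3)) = 1221/1508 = 0.81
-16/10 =-8/5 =-1.60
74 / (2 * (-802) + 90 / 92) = -3404 / 73739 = -0.05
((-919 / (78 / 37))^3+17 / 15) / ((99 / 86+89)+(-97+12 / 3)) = 8452596941743301 / 290663100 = 29080392.19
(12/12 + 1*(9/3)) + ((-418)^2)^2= 30528476180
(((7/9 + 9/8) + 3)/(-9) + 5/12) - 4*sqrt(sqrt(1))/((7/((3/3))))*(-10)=25339/4536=5.59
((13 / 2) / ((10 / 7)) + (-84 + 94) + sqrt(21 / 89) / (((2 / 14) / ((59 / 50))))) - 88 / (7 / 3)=-19.15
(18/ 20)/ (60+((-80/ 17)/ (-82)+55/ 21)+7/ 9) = 395199/ 27863380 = 0.01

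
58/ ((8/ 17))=493/ 4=123.25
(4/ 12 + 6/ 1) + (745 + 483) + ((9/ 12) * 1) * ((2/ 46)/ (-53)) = 18055819/ 14628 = 1234.33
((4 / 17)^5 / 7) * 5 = 5120 / 9938999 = 0.00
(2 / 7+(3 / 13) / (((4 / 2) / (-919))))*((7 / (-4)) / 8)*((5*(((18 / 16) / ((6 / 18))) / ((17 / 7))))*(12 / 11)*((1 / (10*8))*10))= 21.92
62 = 62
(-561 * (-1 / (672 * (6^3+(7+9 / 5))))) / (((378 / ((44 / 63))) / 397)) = 4083145 / 1498948416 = 0.00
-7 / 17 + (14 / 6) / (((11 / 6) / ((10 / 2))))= 1113 / 187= 5.95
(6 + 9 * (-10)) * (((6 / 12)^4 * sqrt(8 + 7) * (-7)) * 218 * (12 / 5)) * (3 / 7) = 41202 * sqrt(15) / 5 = 31914.93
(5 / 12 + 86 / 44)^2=5.62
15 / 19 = 0.79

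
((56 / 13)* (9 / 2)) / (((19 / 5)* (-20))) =-63 / 247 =-0.26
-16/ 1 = -16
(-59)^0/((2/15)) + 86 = 187/2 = 93.50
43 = 43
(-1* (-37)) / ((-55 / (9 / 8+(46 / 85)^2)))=-3032261 / 3179000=-0.95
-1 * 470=-470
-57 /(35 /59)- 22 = -4133 /35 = -118.09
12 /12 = 1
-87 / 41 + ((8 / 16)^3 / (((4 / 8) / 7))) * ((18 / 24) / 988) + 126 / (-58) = -80690679 / 18795712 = -4.29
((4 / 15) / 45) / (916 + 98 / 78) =52 / 8048925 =0.00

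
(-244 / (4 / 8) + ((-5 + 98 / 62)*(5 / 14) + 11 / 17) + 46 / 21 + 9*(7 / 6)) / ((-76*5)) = 1.25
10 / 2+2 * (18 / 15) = 37 / 5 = 7.40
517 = 517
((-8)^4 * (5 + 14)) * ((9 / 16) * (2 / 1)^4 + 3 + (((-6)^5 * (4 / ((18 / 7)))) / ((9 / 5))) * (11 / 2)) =-2875441152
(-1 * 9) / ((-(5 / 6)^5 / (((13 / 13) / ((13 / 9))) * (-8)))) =-124.03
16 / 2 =8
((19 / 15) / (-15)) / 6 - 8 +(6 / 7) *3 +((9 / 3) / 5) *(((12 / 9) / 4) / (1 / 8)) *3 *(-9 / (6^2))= -62773 / 9450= -6.64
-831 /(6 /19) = -5263 /2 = -2631.50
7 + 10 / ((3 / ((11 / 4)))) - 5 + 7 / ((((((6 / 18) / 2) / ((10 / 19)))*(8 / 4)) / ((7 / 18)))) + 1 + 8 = 2789 / 114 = 24.46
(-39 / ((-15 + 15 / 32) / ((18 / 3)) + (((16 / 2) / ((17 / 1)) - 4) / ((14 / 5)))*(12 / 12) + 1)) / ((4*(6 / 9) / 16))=1782144 / 20429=87.24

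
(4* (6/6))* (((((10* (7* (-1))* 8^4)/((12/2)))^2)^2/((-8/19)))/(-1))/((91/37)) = 21209931143519928320000/1053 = 20142384751680843608.74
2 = 2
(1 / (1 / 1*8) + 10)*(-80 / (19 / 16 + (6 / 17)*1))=-220320 / 419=-525.82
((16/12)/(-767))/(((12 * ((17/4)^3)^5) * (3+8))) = -1073741824/217352369570294842609869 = -0.00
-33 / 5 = -6.60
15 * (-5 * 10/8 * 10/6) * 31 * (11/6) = -213125/24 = -8880.21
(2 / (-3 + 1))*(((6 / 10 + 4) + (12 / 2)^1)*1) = -53 / 5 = -10.60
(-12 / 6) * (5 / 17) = -10 / 17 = -0.59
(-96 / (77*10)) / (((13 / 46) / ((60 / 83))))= -26496 / 83083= -0.32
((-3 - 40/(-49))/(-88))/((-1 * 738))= -0.00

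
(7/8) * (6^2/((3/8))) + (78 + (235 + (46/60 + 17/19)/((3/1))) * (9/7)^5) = 989.58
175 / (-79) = -2.22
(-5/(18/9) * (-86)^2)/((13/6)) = -110940/13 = -8533.85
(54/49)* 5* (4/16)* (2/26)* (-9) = -1215/1274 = -0.95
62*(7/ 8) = 217/ 4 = 54.25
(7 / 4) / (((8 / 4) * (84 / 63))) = 21 / 32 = 0.66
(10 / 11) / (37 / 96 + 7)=960 / 7799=0.12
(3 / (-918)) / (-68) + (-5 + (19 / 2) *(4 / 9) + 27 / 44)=-0.16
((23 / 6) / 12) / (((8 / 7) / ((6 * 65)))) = 10465 / 96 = 109.01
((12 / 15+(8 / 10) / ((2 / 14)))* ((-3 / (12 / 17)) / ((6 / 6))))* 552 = -75072 / 5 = -15014.40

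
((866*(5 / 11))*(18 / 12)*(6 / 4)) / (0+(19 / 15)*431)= 292275 / 180158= 1.62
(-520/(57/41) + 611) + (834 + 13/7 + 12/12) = 1073.82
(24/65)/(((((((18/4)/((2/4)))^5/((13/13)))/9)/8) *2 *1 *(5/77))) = 2464/710775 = 0.00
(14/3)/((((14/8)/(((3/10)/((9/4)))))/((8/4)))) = 32/45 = 0.71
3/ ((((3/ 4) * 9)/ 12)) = 16/ 3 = 5.33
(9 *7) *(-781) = -49203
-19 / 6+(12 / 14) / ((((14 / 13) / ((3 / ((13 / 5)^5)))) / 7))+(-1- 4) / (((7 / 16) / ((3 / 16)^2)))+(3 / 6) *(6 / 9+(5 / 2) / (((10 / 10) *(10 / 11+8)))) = -198445519 / 67175472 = -2.95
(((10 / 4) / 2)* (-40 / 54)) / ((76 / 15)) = -125 / 684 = -0.18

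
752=752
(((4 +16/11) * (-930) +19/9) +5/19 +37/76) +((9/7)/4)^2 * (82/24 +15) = -1573420195/310464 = -5067.96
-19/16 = -1.19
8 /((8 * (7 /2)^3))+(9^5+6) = 20255873 /343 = 59055.02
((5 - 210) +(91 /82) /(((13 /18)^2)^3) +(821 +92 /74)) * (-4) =-1408271015608 /563251481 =-2500.25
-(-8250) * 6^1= 49500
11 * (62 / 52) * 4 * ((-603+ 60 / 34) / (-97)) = 6970722 / 21437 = 325.17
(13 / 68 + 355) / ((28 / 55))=1328415 / 1904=697.70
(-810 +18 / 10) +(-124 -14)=-4731 / 5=-946.20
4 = 4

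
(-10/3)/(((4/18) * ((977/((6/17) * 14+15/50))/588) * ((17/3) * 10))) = -0.83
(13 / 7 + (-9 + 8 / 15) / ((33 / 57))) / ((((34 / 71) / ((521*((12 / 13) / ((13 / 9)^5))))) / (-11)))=64418831738028 / 2871951355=22430.34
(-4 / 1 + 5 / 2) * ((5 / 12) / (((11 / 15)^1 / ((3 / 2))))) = -225 / 176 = -1.28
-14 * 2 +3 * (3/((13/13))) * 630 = 5642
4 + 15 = 19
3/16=0.19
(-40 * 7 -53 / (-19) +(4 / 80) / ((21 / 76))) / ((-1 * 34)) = 276337 / 33915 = 8.15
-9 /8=-1.12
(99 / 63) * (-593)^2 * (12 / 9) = 736788.38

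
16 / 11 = 1.45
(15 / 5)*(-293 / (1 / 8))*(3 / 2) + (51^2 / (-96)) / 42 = -4725793 / 448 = -10548.65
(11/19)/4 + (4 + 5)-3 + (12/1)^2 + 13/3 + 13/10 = 155.78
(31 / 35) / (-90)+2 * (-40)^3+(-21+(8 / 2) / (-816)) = -13711050679 / 107100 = -128021.01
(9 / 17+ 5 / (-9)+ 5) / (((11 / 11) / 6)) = 1522 / 51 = 29.84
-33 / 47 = -0.70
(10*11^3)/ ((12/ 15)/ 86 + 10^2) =1430825/ 10751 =133.09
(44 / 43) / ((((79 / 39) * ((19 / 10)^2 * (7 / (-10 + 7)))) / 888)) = -457142400 / 8584219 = -53.25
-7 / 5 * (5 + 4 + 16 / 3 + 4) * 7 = -539 / 3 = -179.67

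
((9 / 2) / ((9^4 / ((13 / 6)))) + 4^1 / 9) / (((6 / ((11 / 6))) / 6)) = 0.82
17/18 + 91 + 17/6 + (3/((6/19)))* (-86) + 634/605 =-3926794/5445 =-721.17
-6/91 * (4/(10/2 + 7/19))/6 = -0.01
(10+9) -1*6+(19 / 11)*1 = 162 / 11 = 14.73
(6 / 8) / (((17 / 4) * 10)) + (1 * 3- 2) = 173 / 170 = 1.02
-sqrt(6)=-2.45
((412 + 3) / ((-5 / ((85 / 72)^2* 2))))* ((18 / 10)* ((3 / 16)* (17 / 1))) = -2038895 / 1536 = -1327.41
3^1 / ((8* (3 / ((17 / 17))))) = 1 / 8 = 0.12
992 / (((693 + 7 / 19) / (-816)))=-7689984 / 6587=-1167.45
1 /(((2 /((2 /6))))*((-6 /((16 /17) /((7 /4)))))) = -16 /1071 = -0.01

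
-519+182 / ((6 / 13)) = -374 / 3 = -124.67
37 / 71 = 0.52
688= 688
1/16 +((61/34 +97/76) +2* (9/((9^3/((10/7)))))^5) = 948831223491984937/302857127889872976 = 3.13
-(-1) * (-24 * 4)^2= 9216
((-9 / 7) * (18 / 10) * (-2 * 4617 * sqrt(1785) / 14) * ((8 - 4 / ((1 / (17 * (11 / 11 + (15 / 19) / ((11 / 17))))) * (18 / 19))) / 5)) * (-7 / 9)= 69181128 * sqrt(1785) / 1925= 1518364.41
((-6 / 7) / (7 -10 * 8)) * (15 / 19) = 90 / 9709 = 0.01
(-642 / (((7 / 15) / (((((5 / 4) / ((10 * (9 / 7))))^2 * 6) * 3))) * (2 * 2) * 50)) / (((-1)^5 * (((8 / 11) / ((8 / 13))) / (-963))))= -7934157 / 8320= -953.62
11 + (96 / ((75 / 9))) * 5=343 / 5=68.60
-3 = -3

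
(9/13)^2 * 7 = 567/169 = 3.36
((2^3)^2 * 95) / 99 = 6080 / 99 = 61.41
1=1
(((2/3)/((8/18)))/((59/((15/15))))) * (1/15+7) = 53/295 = 0.18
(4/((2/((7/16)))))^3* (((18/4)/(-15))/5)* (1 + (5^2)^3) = -8039577/12800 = -628.09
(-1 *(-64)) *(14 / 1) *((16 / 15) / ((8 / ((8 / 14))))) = 1024 / 15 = 68.27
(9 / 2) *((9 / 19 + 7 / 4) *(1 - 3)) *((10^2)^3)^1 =-380250000 / 19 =-20013157.89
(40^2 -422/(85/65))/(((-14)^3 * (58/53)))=-82203/193256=-0.43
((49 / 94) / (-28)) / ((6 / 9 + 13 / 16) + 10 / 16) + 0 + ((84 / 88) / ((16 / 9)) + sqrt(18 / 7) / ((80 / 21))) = 9 * sqrt(14) / 80 + 882399 / 1670944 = 0.95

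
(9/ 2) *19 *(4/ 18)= 19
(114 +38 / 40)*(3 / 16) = 6897 / 320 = 21.55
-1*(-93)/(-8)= -93/8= -11.62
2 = 2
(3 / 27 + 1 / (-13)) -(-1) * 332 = 38848 / 117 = 332.03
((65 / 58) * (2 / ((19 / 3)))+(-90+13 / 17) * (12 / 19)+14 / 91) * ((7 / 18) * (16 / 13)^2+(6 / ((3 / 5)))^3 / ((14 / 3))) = -15559318105988 / 1296495837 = -12001.06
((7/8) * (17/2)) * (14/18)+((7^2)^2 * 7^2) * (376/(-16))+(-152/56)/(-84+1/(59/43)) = -13691861103329/4952304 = -2764745.68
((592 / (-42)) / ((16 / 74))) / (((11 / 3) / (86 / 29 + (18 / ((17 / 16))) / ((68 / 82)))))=-38345690 / 92191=-415.94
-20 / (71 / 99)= -1980 / 71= -27.89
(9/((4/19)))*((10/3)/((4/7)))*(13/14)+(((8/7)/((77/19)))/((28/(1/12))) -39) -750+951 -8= 69827063/181104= 385.56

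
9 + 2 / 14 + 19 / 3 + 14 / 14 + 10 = 556 / 21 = 26.48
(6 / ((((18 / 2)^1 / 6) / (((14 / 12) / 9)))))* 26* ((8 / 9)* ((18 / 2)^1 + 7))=191.74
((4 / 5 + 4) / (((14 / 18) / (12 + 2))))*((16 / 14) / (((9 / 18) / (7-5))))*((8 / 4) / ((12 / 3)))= 6912 / 35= 197.49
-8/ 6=-1.33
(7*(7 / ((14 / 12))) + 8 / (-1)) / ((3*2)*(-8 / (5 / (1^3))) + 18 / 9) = -85 / 19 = -4.47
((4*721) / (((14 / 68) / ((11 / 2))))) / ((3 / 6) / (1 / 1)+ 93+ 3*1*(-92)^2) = 154088 / 50971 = 3.02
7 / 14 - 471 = -941 / 2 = -470.50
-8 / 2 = -4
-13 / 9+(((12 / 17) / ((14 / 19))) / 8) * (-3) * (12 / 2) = -7711 / 2142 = -3.60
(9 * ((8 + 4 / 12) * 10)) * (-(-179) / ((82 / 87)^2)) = 508069125 / 3362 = 151121.10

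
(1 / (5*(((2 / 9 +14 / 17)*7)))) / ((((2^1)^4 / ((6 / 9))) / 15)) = 153 / 8960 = 0.02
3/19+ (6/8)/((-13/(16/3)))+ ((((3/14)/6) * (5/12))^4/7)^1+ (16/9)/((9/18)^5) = 56.74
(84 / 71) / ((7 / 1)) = 12 / 71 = 0.17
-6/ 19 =-0.32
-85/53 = -1.60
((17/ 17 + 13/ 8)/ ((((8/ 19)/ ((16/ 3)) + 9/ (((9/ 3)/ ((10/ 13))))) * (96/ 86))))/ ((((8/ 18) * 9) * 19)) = 3913/ 301824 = 0.01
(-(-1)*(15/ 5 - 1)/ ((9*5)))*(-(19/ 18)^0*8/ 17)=-0.02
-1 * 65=-65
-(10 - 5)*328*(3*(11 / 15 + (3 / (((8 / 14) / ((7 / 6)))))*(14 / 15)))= -31734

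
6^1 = 6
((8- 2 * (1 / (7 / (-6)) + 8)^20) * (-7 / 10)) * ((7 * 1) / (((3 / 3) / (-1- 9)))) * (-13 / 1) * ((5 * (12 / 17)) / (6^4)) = 34438239203559026625222820145604430 / 83049093493432899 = 414673270410618363.63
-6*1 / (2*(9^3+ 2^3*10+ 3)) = -3 / 812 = -0.00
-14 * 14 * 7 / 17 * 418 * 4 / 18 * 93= -35556752 / 51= -697191.22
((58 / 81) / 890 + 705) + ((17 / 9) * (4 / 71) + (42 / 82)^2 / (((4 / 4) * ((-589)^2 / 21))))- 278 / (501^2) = 29348716539253515138151 / 41623119309764030355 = 705.11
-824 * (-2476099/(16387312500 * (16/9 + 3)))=510076394/19573734375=0.03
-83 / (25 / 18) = -1494 / 25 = -59.76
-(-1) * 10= 10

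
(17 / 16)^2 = 1.13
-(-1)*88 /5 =88 /5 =17.60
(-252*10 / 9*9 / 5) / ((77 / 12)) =-864 / 11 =-78.55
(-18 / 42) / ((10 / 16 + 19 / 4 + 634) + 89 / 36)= -216 / 323491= -0.00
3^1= 3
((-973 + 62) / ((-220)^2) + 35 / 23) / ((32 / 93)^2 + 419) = 14470183503 / 4035299906000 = 0.00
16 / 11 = 1.45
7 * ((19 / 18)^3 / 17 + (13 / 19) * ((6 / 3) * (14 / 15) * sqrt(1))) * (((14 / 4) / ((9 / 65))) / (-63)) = -1153978007 / 305165232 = -3.78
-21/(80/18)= -189/40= -4.72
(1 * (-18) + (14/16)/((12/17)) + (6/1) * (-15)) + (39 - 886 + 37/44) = -1006283/1056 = -952.92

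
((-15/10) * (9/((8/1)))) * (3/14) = -81/224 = -0.36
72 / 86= 36 / 43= 0.84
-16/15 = -1.07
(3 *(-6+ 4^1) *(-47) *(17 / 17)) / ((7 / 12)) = 3384 / 7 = 483.43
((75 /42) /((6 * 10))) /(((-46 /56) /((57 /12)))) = -95 /552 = -0.17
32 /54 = 16 /27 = 0.59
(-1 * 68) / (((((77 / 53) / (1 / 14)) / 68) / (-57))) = 6984552 / 539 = 12958.35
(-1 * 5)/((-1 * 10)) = 1/2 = 0.50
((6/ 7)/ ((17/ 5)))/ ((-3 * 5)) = -2/ 119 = -0.02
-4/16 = -1/4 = -0.25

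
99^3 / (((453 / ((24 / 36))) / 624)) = 134548128 / 151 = 891047.21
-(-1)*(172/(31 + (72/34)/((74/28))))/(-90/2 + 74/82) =-1108927/9041356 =-0.12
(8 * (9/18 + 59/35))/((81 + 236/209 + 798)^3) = 5587149348/217844285624669305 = 0.00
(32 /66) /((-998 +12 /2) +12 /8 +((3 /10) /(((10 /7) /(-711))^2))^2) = 16000000 /182232962074632777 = 0.00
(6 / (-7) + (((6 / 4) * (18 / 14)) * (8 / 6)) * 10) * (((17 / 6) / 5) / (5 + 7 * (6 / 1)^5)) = 493 / 1905295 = 0.00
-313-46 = -359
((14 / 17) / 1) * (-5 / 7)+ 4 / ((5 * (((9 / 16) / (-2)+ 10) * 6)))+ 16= 1223318 / 79305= 15.43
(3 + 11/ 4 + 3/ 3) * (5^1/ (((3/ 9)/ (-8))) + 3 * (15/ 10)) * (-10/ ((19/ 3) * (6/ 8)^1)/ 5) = 6237/ 19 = 328.26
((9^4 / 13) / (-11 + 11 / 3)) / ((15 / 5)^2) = -2187 / 286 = -7.65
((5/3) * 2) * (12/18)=20/9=2.22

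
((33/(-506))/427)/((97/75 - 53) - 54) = 225/155721776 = 0.00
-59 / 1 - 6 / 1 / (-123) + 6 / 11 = -26341 / 451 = -58.41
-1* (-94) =94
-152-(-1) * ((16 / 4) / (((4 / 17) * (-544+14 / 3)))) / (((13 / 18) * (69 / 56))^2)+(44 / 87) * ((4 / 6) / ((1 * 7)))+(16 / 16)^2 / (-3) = -20127996574321 / 132138522243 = -152.32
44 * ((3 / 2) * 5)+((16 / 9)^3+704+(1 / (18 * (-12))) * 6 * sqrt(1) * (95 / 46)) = 139442593 / 134136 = 1039.56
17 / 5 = 3.40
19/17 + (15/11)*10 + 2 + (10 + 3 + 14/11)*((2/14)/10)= 221979/13090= 16.96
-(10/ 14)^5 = -3125/ 16807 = -0.19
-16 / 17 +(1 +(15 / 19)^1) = 274 / 323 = 0.85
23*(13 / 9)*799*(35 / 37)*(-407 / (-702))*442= 1563607045 / 243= 6434596.89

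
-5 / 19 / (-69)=5 / 1311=0.00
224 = 224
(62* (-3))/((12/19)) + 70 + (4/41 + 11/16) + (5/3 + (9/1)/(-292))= -31904771/143664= -222.08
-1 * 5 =-5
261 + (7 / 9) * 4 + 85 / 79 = 188548 / 711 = 265.19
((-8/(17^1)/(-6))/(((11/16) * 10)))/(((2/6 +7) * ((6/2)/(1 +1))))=32/30855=0.00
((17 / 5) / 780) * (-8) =-34 / 975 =-0.03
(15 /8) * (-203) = -3045 /8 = -380.62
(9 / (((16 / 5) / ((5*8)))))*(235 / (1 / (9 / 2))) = 475875 / 4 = 118968.75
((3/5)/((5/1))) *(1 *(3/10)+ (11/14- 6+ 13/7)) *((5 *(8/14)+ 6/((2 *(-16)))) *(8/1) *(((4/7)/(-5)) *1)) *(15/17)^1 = 575874/728875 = 0.79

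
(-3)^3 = -27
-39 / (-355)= 39 / 355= 0.11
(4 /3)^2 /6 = 8 /27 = 0.30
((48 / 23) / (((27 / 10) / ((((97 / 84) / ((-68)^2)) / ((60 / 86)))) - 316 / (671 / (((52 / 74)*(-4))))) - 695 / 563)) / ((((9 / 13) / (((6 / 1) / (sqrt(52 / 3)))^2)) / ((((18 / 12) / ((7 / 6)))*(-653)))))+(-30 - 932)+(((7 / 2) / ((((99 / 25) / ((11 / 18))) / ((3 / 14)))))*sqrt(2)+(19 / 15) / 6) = -2044378698274529965211 / 2124061267078404990+25*sqrt(2) / 216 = -962.32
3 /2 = 1.50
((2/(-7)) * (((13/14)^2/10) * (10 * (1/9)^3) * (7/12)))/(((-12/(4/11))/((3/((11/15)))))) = 845/34577928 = 0.00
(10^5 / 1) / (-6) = -50000 / 3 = -16666.67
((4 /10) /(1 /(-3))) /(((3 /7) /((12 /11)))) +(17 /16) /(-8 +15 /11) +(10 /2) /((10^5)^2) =-5162724999197 /1606000000000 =-3.21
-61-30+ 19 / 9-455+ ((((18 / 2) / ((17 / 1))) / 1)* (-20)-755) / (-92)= -7538645 / 14076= -535.57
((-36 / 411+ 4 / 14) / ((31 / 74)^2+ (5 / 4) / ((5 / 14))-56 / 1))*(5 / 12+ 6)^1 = -2861210 / 117763419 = -0.02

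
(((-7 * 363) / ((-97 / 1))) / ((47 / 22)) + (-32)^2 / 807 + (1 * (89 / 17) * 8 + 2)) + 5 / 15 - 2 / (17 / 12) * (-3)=61.98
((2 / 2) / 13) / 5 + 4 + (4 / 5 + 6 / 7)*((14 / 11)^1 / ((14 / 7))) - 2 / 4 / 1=4.57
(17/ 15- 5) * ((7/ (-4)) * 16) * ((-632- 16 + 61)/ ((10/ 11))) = -5243084/ 75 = -69907.79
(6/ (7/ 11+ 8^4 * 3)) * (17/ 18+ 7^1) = 1573/ 405525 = 0.00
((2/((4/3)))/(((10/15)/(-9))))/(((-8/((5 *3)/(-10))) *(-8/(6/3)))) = 243/256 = 0.95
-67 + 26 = -41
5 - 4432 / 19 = -4337 / 19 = -228.26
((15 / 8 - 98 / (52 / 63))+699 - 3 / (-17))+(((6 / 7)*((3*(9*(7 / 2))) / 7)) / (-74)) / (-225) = 6666298881 / 11447800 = 582.32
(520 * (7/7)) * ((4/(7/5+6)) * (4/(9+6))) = 74.95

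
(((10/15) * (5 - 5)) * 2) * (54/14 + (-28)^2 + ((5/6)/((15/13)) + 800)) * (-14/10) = 0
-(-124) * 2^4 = 1984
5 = 5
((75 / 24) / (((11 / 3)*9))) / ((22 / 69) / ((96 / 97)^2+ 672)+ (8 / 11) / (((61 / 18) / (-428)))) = -13881071550 / 13463823563627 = -0.00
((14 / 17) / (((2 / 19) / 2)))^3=18821096 / 4913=3830.88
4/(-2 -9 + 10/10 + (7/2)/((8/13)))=-64/69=-0.93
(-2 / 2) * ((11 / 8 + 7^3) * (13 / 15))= -7163 / 24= -298.46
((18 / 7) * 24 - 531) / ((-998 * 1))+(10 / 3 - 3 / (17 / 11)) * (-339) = -55992833 / 118762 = -471.47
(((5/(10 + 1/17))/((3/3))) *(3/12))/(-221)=-5/8892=-0.00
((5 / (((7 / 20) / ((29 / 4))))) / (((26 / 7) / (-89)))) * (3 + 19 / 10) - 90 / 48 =-1264885 / 104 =-12162.36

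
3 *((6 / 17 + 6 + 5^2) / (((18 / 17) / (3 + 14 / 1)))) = 9061 / 6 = 1510.17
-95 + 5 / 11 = -1040 / 11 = -94.55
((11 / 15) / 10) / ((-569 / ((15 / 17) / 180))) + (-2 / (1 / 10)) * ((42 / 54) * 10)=-155.56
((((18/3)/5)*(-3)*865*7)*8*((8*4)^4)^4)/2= -105408660063838747000980897792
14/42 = 1/3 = 0.33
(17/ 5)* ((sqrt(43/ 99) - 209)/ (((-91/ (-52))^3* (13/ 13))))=-227392/ 1715 + 1088* sqrt(473)/ 56595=-132.17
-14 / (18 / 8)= -56 / 9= -6.22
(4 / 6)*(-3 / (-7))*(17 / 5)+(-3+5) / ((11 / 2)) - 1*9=-2951 / 385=-7.66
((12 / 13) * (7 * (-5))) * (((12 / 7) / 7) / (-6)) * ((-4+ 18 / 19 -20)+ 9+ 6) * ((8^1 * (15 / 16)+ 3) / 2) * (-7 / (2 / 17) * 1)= 819315 / 247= 3317.06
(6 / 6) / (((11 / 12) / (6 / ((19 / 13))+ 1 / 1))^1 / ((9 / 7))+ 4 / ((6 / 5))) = 10476 / 36383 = 0.29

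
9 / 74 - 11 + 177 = 12293 / 74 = 166.12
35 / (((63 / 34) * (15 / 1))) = 34 / 27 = 1.26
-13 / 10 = -1.30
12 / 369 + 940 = 115624 / 123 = 940.03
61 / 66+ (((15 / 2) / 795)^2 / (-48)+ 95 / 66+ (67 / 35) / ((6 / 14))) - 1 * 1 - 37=-924588023 / 29663040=-31.17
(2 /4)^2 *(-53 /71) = -53 /284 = -0.19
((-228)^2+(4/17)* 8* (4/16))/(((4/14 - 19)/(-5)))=30930760/2227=13888.98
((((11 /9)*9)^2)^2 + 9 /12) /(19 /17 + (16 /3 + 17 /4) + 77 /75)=24890975 /19937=1248.48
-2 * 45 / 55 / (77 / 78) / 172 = -0.01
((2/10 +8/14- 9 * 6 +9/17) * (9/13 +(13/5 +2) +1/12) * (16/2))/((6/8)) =-1284256/425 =-3021.78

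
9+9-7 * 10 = -52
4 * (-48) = -192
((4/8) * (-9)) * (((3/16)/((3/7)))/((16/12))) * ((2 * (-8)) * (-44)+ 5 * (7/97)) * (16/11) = -12913047/8536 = -1512.77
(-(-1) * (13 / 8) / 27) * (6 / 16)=13 / 576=0.02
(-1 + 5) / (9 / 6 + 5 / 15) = 24 / 11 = 2.18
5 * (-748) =-3740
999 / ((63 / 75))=8325 / 7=1189.29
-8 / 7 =-1.14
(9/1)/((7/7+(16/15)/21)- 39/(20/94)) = -5670/114817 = -0.05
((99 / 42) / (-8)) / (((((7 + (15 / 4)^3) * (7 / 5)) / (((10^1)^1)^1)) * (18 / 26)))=-28600 / 561981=-0.05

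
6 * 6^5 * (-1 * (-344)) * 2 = 32099328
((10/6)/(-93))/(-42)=0.00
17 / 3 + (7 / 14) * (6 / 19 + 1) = 721 / 114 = 6.32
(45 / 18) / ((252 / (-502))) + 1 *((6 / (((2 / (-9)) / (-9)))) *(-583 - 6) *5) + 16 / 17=-3065797643 / 4284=-715639.04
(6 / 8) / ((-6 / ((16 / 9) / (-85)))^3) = 128 / 4029274125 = 0.00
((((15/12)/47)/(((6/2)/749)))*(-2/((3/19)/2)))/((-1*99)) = 71155/41877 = 1.70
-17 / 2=-8.50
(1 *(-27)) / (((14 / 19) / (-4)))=1026 / 7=146.57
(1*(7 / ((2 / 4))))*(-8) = -112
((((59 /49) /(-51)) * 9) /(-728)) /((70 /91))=177 /466480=0.00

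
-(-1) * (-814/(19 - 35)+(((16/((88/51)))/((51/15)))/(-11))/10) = 49223/968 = 50.85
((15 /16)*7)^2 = 11025 /256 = 43.07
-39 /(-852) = 13 /284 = 0.05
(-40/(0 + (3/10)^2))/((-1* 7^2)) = 4000/441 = 9.07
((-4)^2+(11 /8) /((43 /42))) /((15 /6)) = 2983 /430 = 6.94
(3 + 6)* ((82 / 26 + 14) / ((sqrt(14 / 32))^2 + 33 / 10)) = 160560 / 3887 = 41.31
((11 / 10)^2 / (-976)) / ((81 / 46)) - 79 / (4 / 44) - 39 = -3589145183 / 3952800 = -908.00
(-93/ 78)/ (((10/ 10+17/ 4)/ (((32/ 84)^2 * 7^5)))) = -194432/ 351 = -553.94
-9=-9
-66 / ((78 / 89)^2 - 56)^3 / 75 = 496981290961 / 95154137169317600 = 0.00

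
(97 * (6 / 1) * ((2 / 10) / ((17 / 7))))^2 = 16597476 / 7225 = 2297.23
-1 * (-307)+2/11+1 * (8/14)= 23697/77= 307.75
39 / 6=13 / 2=6.50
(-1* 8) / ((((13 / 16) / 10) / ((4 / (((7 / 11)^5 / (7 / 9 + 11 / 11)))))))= -13193297920 / 1966419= -6709.30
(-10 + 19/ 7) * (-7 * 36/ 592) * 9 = 27.91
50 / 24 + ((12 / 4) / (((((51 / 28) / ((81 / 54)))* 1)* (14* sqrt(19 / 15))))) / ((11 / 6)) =18* sqrt(285) / 3553 + 25 / 12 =2.17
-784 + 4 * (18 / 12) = -778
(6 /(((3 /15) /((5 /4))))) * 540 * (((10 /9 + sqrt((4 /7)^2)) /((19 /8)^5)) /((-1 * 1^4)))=-7815168000 /17332693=-450.89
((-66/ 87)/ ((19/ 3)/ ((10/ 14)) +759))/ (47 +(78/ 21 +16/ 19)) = -21945/ 1145194427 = -0.00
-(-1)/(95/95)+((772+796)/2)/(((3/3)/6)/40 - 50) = -176161/11999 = -14.68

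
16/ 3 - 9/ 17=4.80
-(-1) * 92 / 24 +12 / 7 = 233 / 42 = 5.55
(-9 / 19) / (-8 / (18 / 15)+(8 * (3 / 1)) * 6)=-27 / 7828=-0.00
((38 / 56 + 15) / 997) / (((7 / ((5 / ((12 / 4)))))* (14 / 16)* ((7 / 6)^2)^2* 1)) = 1896480 / 821072371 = 0.00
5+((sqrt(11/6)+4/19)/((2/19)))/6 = 19 *sqrt(66)/72+16/3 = 7.48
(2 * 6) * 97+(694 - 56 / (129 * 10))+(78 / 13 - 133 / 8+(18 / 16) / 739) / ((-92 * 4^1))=1857.99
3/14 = 0.21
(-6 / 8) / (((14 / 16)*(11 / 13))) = -78 / 77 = -1.01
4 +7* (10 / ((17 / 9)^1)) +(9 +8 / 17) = 859 / 17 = 50.53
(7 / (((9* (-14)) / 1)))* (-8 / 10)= 2 / 45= 0.04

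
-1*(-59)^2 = -3481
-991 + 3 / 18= -5945 / 6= -990.83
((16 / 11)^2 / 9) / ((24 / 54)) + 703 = 85127 / 121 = 703.53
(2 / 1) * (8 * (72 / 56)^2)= 1296 / 49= 26.45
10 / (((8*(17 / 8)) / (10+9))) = 190 / 17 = 11.18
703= 703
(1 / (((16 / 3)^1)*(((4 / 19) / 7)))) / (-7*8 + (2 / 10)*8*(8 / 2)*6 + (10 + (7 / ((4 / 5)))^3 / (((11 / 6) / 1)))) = 0.02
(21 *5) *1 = 105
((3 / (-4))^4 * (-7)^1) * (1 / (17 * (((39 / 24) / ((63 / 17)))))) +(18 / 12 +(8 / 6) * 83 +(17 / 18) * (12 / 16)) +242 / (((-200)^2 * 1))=1057444559 / 9392500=112.58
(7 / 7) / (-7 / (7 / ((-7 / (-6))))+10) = 0.11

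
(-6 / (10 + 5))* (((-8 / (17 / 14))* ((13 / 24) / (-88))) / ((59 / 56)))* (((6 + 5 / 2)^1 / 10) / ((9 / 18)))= -1274 / 48675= -0.03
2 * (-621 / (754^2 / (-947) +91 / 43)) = 50575482 / 24360011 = 2.08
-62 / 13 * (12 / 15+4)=-1488 / 65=-22.89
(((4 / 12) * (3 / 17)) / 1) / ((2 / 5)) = 5 / 34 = 0.15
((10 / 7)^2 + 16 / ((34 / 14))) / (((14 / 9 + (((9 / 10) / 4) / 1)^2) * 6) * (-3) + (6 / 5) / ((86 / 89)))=-247267200 / 792871891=-0.31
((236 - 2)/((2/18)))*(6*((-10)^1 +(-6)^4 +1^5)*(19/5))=308988108/5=61797621.60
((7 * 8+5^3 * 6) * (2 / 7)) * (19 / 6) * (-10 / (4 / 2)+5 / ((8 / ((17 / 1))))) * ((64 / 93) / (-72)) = -2470 / 63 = -39.21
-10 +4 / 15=-146 / 15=-9.73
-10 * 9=-90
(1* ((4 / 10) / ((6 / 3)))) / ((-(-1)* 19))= 1 / 95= 0.01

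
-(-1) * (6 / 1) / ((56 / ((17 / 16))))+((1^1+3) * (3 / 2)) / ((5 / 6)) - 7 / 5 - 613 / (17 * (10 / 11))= -1285233 / 38080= -33.75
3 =3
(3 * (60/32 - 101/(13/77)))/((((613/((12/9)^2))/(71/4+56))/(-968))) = 8855358380/23907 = 370408.60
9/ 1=9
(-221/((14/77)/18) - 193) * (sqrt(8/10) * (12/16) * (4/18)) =-22072 * sqrt(5)/15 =-3290.30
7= 7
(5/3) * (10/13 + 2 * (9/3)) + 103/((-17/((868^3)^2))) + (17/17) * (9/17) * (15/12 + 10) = -6871952898678742551917/2652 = -2591234124690325245.82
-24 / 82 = -0.29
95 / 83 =1.14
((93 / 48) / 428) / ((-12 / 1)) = -31 / 82176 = -0.00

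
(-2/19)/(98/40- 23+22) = -40/551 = -0.07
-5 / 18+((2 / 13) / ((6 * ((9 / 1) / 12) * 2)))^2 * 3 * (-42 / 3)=-2647 / 9126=-0.29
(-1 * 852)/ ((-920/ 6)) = 639/ 115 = 5.56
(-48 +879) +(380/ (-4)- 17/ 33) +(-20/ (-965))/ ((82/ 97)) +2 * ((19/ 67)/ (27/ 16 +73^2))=57765399791603/ 78537941427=735.51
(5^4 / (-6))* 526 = -164375 / 3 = -54791.67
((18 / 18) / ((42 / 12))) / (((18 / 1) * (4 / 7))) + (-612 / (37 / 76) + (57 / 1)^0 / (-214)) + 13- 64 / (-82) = -7265072111 / 5843484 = -1243.28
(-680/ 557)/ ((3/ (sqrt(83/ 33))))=-680 * sqrt(2739)/ 55143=-0.65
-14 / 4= -7 / 2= -3.50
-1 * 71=-71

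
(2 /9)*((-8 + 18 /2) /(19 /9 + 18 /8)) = 8 /157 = 0.05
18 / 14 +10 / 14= 2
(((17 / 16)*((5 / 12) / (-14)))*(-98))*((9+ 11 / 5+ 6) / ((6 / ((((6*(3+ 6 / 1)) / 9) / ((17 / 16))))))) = 301 / 6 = 50.17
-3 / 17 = -0.18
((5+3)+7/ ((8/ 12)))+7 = 51/ 2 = 25.50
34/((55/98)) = 3332/55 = 60.58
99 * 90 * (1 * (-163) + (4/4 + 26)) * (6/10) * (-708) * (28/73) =14413158144/73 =197440522.52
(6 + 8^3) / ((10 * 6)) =259 / 30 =8.63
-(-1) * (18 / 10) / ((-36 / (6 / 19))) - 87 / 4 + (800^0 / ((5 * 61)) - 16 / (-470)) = -23672297 / 1089460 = -21.73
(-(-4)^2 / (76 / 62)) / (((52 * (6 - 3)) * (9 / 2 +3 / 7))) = -0.02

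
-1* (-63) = 63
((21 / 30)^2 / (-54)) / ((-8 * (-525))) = -7 / 3240000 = -0.00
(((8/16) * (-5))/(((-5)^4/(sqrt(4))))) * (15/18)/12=-1/1800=-0.00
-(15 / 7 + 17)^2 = -17956 / 49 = -366.45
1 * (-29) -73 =-102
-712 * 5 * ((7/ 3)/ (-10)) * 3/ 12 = 623/ 3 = 207.67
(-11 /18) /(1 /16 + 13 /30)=-440 /357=-1.23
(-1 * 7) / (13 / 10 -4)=70 / 27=2.59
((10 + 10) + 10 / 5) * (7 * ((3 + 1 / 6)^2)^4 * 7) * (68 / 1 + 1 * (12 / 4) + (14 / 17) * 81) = 21429842861570759 / 14276736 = 1501032369.13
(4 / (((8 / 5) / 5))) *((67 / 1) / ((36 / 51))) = 28475 / 24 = 1186.46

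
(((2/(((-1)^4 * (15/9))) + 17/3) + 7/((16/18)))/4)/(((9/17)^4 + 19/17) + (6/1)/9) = 147748649/74682560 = 1.98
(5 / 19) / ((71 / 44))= 220 / 1349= 0.16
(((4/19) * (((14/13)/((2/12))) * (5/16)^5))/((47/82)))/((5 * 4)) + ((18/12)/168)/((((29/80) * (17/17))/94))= 2.32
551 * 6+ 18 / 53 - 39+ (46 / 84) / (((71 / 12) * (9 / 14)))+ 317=121395706 / 33867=3584.48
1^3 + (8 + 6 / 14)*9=538 / 7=76.86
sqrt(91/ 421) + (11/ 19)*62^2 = sqrt(38311)/ 421 + 42284/ 19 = 2225.94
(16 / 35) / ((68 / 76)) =304 / 595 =0.51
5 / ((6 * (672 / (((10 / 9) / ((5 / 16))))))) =5 / 1134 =0.00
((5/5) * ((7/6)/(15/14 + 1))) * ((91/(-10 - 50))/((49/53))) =-4823/5220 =-0.92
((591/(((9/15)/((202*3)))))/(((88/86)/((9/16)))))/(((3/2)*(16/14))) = 269504865/1408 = 191409.71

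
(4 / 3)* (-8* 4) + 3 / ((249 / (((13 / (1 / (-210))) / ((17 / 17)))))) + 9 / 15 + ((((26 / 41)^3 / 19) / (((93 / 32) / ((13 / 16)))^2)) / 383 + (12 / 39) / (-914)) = -801675785108003663023 / 10694918792379420495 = -74.96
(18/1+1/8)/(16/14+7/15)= 15225/1352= 11.26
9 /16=0.56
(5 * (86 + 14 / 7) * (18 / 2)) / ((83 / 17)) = 67320 / 83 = 811.08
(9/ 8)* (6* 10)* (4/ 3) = 90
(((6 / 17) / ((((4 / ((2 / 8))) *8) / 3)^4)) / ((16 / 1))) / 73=243 / 2665027207168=0.00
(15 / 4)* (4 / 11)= 15 / 11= 1.36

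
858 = 858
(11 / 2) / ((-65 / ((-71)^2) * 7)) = -55451 / 910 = -60.94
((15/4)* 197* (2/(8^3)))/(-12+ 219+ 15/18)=8865/638464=0.01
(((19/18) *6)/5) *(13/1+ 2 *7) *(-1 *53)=-9063/5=-1812.60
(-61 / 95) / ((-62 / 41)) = 2501 / 5890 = 0.42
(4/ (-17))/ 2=-2/ 17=-0.12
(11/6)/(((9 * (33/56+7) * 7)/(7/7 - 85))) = -1232/3825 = -0.32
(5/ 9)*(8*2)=80/ 9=8.89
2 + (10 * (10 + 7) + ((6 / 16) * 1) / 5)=6883 / 40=172.08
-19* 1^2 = -19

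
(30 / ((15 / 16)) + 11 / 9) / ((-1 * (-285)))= 299 / 2565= 0.12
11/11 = 1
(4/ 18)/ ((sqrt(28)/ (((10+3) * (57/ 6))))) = 247 * sqrt(7)/ 126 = 5.19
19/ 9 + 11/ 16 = 403/ 144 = 2.80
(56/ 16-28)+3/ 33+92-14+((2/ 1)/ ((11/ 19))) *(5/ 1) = 1559/ 22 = 70.86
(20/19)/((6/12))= 40/19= 2.11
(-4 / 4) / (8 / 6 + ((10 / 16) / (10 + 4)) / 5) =-336 / 451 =-0.75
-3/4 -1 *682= -2731/4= -682.75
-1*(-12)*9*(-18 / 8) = -243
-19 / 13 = -1.46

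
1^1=1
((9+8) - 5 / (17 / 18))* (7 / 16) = 5.12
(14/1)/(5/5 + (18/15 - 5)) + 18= 13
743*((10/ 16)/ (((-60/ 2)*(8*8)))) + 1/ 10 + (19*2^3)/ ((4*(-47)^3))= -226813997/ 1594721280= -0.14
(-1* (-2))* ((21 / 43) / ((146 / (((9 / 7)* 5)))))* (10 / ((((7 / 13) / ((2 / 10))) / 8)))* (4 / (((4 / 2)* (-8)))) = -7020 / 21973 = -0.32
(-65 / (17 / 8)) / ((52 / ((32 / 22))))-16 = -3152 / 187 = -16.86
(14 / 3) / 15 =14 / 45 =0.31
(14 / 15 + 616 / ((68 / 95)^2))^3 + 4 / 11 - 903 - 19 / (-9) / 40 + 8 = 1560993479035833562471 / 896107249125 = 1741971712.16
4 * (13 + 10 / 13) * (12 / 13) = 8592 / 169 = 50.84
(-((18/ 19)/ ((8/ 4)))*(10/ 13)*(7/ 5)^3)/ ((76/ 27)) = -83349/ 234650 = -0.36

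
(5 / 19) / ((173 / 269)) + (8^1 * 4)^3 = 107709761 / 3287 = 32768.41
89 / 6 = 14.83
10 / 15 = 2 / 3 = 0.67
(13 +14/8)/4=59/16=3.69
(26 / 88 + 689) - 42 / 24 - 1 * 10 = 7453 / 11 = 677.55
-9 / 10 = -0.90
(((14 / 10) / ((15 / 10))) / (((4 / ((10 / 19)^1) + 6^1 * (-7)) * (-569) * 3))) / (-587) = -7 / 258518322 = -0.00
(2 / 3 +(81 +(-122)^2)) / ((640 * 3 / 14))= 314279 / 2880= 109.12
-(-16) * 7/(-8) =-14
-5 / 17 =-0.29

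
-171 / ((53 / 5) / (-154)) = 131670 / 53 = 2484.34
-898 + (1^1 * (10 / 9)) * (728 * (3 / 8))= -1784 / 3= -594.67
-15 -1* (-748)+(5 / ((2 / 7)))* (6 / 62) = 45551 / 62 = 734.69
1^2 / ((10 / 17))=17 / 10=1.70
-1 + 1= 0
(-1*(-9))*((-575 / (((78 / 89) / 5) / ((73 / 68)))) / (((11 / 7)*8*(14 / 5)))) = -280183125 / 311168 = -900.42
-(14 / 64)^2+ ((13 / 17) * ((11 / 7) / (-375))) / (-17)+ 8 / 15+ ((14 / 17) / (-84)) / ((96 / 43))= 1121618621 / 2330496000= 0.48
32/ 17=1.88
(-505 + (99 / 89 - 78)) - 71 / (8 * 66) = -582.02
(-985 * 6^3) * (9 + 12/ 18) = -2056680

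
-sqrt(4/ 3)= -2 * sqrt(3)/ 3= -1.15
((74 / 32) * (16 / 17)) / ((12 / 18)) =111 / 34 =3.26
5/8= 0.62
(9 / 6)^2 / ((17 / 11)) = 99 / 68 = 1.46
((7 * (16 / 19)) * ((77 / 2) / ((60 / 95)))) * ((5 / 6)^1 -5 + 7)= 9163 / 9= 1018.11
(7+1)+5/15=25/3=8.33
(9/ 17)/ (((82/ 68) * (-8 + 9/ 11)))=-198/ 3239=-0.06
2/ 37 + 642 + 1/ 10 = 237597/ 370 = 642.15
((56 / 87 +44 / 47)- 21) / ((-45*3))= 79409 / 552015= 0.14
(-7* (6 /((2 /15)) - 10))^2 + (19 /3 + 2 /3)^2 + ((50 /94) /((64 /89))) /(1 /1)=180704817 /3008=60074.74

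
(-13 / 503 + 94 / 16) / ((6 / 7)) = 164759 / 24144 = 6.82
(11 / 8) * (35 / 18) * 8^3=12320 / 9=1368.89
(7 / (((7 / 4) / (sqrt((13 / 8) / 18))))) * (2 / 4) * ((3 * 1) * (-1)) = -sqrt(13) / 2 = -1.80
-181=-181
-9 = -9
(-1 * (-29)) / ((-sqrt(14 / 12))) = -29 * sqrt(42) / 7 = -26.85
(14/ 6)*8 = 56/ 3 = 18.67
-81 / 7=-11.57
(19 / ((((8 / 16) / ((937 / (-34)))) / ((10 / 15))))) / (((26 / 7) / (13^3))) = -21060949 / 51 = -412959.78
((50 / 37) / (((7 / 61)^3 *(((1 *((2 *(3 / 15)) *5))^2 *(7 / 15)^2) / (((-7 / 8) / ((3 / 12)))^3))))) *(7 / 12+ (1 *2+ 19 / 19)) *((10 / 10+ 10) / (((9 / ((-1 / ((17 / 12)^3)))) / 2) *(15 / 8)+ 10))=124016.50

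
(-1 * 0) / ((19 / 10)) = 0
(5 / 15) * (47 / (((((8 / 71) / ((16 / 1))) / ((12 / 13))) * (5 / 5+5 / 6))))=160176 / 143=1120.11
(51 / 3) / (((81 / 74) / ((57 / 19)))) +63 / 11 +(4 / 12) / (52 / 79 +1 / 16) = 14281165 / 270567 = 52.78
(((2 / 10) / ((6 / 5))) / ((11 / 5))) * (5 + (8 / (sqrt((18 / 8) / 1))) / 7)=0.44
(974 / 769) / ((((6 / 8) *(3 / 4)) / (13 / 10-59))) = -4495984 / 34605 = -129.92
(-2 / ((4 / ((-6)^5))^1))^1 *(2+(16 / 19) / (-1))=85536 / 19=4501.89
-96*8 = -768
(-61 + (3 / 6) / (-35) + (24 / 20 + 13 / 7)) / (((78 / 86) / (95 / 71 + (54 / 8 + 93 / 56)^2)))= -2799699726581 / 607850880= -4605.90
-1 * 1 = -1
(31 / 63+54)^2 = 11785489 / 3969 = 2969.38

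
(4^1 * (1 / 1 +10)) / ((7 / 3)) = 132 / 7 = 18.86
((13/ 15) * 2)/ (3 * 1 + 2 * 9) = 0.08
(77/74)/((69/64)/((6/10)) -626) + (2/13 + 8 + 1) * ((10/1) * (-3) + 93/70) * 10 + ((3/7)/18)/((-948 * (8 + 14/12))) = -202270189490779/77068811820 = -2624.54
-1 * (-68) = 68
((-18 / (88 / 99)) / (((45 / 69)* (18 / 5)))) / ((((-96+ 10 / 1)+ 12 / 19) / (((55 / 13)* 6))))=216315 / 84344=2.56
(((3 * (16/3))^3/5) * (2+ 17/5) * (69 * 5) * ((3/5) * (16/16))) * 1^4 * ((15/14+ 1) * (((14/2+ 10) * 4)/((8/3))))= 8464518144/175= 48368675.11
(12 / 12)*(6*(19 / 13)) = 114 / 13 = 8.77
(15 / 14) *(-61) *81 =-74115 / 14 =-5293.93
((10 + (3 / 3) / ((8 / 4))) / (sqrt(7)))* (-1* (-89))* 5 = 1335* sqrt(7) / 2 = 1766.04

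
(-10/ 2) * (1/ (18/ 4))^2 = -20/ 81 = -0.25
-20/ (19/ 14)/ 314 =-140/ 2983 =-0.05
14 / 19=0.74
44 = 44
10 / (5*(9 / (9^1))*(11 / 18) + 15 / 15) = 180 / 73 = 2.47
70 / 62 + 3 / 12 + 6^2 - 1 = 4511 / 124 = 36.38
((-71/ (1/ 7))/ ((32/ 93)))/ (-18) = 15407/ 192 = 80.24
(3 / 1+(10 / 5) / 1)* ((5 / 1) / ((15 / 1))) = 5 / 3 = 1.67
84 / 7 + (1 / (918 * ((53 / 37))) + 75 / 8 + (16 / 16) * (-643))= -120978023 / 194616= -621.62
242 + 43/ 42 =10207/ 42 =243.02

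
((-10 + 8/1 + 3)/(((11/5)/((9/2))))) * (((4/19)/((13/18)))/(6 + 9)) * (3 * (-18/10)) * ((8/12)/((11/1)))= -1944/149435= -0.01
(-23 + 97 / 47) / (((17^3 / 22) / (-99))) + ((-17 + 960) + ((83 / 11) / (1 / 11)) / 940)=4398252279 / 4618220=952.37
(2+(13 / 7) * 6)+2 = 106 / 7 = 15.14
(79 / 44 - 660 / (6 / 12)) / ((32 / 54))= -1566027 / 704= -2224.47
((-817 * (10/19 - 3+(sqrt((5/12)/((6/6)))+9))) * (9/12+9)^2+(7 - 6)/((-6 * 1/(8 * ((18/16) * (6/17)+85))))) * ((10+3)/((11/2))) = -1344529823/1122 - 5384847 * sqrt(15)/176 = -1316829.90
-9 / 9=-1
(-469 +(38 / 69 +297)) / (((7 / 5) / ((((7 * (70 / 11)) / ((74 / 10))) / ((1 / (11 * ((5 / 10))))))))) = -10351250 / 2553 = -4054.54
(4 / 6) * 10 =20 / 3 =6.67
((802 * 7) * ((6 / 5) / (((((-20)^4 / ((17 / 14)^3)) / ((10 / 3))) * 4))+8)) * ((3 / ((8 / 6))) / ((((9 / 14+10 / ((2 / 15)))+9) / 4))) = 4225326870339 / 884800000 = 4775.46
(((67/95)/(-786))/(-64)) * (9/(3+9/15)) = 67/1911552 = 0.00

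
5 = 5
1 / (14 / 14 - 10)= -0.11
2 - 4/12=1.67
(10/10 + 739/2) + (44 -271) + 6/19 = 5465/38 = 143.82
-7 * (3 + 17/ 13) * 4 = -120.62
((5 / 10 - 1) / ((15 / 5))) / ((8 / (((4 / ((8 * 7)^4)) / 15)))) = -1 / 1770209280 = -0.00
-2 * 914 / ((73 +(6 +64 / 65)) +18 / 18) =-29705 / 1316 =-22.57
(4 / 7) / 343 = 4 / 2401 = 0.00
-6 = -6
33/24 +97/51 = 3.28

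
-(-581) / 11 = 581 / 11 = 52.82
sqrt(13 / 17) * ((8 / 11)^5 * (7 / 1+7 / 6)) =802816 * sqrt(221) / 8213601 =1.45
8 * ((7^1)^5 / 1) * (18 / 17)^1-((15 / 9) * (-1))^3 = 65347741 / 459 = 142369.81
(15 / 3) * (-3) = -15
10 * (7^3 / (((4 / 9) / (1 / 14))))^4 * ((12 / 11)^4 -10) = -11883375068335785 / 14992384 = -792627447.93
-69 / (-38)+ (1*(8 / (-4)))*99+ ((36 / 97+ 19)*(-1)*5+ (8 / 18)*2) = -9691817 / 33174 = -292.15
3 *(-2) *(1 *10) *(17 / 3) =-340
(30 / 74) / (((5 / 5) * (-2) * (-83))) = 15 / 6142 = 0.00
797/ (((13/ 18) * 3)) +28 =5146/ 13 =395.85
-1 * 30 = -30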